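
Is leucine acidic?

No

Aspartate (D) and glutamate (E) have carboxylic-acid side chains and are the acidic amino acids.
Leucine is not in this group.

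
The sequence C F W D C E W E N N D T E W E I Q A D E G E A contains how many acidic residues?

9

Only D (aspartate) and E (glutamate) carry a side-chain carboxylic acid.
Matching residues: D4, E6, E8, D11, E13, E15, D19, E20, E22.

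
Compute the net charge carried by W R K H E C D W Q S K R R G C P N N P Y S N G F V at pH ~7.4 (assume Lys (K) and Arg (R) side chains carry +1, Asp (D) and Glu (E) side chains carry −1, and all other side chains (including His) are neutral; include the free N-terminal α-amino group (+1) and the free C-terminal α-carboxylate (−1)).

+3

Positive (K, R): R2, K3, K11, R12, R13 → +5.
Negative (D, E): E5, D7 → −2.
The N-terminus (+1) and C-terminus (−1) cancel.
Net charge = (+5) + (−2) = +3.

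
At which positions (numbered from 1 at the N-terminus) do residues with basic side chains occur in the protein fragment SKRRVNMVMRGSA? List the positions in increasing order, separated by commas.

The basic amino acids are Lys (K), Arg (R), and His (H).
Matching residues: K2, R3, R4, R10.

2, 3, 4, 10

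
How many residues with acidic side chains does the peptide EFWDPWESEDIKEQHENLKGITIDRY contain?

Only D (aspartate) and E (glutamate) carry a side-chain carboxylic acid.
Matching residues: E1, D4, E7, E9, D10, E13, E16, D24.

8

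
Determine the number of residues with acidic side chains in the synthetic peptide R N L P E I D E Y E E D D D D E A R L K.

Aspartate (D) and glutamate (E) have carboxylic-acid side chains and are the acidic amino acids.
Matching residues: E5, D7, E8, E10, E11, D12, D13, D14, D15, E16.

10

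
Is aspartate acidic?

Yes

The acidic residues are Asp (D) and Glu (E), whose side chains end in a carboxylate group.
Aspartate is in this group.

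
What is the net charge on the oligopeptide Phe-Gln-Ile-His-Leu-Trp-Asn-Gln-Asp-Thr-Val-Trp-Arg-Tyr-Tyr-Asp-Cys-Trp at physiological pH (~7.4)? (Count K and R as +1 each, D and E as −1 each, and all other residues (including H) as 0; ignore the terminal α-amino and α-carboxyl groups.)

-1

Positive (K, R): Arg13 → +1.
Negative (D, E): Asp9, Asp16 → −2.
Net charge = (+1) + (−2) = −1.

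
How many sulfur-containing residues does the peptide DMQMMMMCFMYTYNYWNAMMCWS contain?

10

Only Cys (C) and Met (M) have a sulfur atom in the side chain.
Matching residues: M2, M4, M5, M6, M7, C8, M10, M19, M20, C21.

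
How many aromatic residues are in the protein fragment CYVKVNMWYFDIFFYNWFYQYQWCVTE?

Phenylalanine (F), tryptophan (W), and tyrosine (Y) have aromatic ring side chains.
Matching residues: Y2, W8, Y9, F10, F13, F14, Y15, W17, F18, Y19, Y21, W23.

12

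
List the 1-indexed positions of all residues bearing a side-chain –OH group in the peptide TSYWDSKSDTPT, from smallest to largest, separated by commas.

1, 2, 3, 6, 8, 10, 12

S, T, and Y are the three residues with a side-chain hydroxyl.
Matching residues: T1, S2, Y3, S6, S8, T10, T12.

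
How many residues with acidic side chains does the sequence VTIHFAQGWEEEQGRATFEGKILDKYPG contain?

The acidic residues are Asp (D) and Glu (E), whose side chains end in a carboxylate group.
Matching residues: E10, E11, E12, E19, D24.

5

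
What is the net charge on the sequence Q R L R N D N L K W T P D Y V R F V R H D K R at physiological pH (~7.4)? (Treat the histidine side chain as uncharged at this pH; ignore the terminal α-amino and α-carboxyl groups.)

The side chains ionized at physiological pH are Lys/Arg (+1) and Asp/Glu (−1); with His treated as neutral, nothing else contributes.
Positive (K, R): R2, R4, K9, R16, R19, K22, R23 → +7.
Negative (D, E): D6, D13, D21 → −3.
Net charge = (+7) + (−3) = +4.

+4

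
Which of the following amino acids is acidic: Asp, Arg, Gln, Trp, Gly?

Asp

Only D (aspartate) and E (glutamate) carry a side-chain carboxylic acid.
Of the listed options, only Asp belongs to this group.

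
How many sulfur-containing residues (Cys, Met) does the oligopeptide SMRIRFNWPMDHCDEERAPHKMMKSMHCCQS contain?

8

Matching residues: M2, M10, C13, M22, M23, M26, C28, C29.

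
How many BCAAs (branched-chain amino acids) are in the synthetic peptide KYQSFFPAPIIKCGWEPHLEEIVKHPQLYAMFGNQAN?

6

Valine (V), leucine (L), and isoleucine (I) are the branched-chain amino acids.
Matching residues: I10, I11, L19, I22, V23, L28.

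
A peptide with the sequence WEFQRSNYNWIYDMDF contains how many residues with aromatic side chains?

6

F, W, and Y each carry an aromatic ring on the side chain.
Matching residues: W1, F3, Y8, W10, Y12, F16.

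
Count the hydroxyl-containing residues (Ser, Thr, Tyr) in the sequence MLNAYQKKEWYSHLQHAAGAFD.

Matching residues: Y5, Y11, S12.

3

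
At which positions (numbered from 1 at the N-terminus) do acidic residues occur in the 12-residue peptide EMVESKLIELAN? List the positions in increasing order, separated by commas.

The acidic residues are Asp (D) and Glu (E), whose side chains end in a carboxylate group.
Matching residues: E1, E4, E9.

1, 4, 9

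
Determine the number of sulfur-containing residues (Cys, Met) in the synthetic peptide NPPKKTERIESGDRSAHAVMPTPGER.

1

Matching residues: M20.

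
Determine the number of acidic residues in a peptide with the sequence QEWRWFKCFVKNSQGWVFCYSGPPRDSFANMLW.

2

Aspartate (D) and glutamate (E) have carboxylic-acid side chains and are the acidic amino acids.
Matching residues: E2, D26.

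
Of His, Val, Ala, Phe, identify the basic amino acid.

His

Lysine (K), arginine (R), and histidine (H) have basic, nitrogen-containing side chains.
Of the listed options, only His belongs to this group.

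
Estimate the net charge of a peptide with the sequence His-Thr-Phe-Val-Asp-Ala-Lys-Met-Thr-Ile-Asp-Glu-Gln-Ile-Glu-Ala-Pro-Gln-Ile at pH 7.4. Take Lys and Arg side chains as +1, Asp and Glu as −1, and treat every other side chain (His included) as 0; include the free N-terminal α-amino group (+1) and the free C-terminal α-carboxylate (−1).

-3

Positive (K, R): Lys7 → +1.
Negative (D, E): Asp5, Asp11, Glu12, Glu15 → −4.
The N-terminus (+1) and C-terminus (−1) cancel.
Net charge = (+1) + (−4) = −3.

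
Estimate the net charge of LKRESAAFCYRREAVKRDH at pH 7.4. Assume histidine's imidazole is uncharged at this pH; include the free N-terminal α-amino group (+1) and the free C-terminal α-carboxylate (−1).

The side chains ionized at physiological pH are Lys/Arg (+1) and Asp/Glu (−1); with His treated as neutral, nothing else contributes.
Positive (K, R): K2, R3, R11, R12, K16, R17 → +6.
Negative (D, E): E4, E13, D18 → −3.
The N-terminus (+1) and C-terminus (−1) cancel.
Net charge = (+6) + (−3) = +3.

+3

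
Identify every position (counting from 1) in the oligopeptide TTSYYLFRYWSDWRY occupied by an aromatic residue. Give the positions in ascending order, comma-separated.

4, 5, 7, 9, 10, 13, 15

Matching residues: Y4, Y5, F7, Y9, W10, W13, Y15.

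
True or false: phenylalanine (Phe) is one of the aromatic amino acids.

Phenylalanine (F), tryptophan (W), and tyrosine (Y) have aromatic ring side chains.
Phenylalanine is in this group.

True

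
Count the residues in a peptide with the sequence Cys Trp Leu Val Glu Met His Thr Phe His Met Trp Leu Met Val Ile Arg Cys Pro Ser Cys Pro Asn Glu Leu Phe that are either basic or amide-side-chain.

Basic: H, K, R. Amide-side-chain: N, Q.
Basic residues here: His7, His10, Arg17 (3).
Amide-side-chain residues here: Asn23 (1).
The two groups share no amino acid, so total = 3 + 1 = 4.

4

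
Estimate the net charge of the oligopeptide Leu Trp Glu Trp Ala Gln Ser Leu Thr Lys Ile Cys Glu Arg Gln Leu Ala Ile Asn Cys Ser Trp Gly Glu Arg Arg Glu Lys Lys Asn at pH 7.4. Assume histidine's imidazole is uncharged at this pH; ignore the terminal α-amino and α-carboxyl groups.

+2

The side chains ionized at physiological pH are Lys/Arg (+1) and Asp/Glu (−1); with His treated as neutral, nothing else contributes.
Positive (K, R): Lys10, Arg14, Arg25, Arg26, Lys28, Lys29 → +6.
Negative (D, E): Glu3, Glu13, Glu24, Glu27 → −4.
Net charge = (+6) + (−4) = +2.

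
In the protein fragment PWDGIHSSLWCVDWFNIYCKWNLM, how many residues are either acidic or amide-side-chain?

4

Acidic: D, E. Amide-side-chain: N, Q.
Acidic residues here: D3, D13 (2).
Amide-side-chain residues here: N16, N22 (2).
The two groups share no amino acid, so total = 2 + 2 = 4.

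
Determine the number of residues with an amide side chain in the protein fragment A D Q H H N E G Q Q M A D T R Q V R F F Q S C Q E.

The amide-side-chain residues are Asn (N) and Gln (Q).
Matching residues: Q3, N6, Q9, Q10, Q16, Q21, Q24.

7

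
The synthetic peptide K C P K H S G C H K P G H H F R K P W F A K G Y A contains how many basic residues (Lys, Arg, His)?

Matching residues: K1, K4, H5, H9, K10, H13, H14, R16, K17, K22.

10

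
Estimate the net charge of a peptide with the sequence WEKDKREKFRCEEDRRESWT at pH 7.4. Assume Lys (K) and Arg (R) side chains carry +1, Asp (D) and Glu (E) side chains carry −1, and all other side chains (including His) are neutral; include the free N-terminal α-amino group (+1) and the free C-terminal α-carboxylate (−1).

Positive (K, R): K3, K5, R6, K8, R10, R15, R16 → +7.
Negative (D, E): E2, D4, E7, E12, E13, D14, E17 → −7.
The N-terminus (+1) and C-terminus (−1) cancel.
Net charge = (+7) + (−7) = 0.

0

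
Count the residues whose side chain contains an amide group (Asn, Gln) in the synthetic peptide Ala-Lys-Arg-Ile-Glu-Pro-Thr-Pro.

0

None of the 8 residues belong to this group.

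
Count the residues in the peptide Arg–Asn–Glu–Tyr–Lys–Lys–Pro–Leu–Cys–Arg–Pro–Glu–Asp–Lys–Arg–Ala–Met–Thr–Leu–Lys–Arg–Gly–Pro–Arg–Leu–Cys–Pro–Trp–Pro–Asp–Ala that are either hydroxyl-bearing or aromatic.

Hydroxyl-bearing: S, T, Y. Aromatic: F, W, Y.
Hydroxyl-bearing residues here: Tyr4, Thr18 (2).
Aromatic residues here: Tyr4, Trp28 (2).
Y is in both groups, so the 1 Y residue must not be double-counted.
Total = 2 + 2 − 1 = 3.

3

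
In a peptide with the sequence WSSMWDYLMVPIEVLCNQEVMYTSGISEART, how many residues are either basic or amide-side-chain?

Basic: H, K, R. Amide-side-chain: N, Q.
Basic residues here: R30 (1).
Amide-side-chain residues here: N17, Q18 (2).
The two groups share no amino acid, so total = 1 + 2 = 3.

3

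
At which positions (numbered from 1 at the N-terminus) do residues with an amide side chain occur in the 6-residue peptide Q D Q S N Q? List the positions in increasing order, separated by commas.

Only N (asparagine) and Q (glutamine) carry a side-chain carboxamide.
Matching residues: Q1, Q3, N5, Q6.

1, 3, 5, 6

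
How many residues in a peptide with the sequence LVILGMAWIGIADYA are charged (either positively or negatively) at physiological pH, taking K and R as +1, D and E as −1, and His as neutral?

1

Charged side chains at pH ~7.4: K, R (positive); D, E (negative).
Matching residues: D13.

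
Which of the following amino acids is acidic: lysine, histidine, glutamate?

glutamate

Only D (aspartate) and E (glutamate) carry a side-chain carboxylic acid.
Of the listed options, only glutamate belongs to this group.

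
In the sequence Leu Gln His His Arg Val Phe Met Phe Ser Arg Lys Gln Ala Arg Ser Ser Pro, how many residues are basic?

6

K, R, and H are the three residues with basic side chains (ε-amine, guanidinium, and imidazole respectively).
Matching residues: His3, His4, Arg5, Arg11, Lys12, Arg15.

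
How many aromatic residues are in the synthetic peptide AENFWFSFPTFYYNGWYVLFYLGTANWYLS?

Phenylalanine (F), tryptophan (W), and tyrosine (Y) have aromatic ring side chains.
Matching residues: F4, W5, F6, F8, F11, Y12, Y13, W16, Y17, F20, Y21, W27, Y28.

13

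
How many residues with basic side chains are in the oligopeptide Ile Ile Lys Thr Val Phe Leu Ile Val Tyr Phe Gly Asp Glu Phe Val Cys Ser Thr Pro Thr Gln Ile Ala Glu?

1

The basic amino acids are Lys (K), Arg (R), and His (H).
Matching residues: Lys3.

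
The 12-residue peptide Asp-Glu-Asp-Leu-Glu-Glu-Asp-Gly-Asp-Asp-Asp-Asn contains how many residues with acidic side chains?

9

The acidic residues are Asp (D) and Glu (E), whose side chains end in a carboxylate group.
Matching residues: Asp1, Glu2, Asp3, Glu5, Glu6, Asp7, Asp9, Asp10, Asp11.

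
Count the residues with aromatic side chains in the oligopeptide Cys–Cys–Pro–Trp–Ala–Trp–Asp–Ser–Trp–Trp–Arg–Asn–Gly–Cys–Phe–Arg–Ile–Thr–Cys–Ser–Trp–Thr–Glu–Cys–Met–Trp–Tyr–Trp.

9

F, W, and Y each carry an aromatic ring on the side chain.
Matching residues: Trp4, Trp6, Trp9, Trp10, Phe15, Trp21, Trp26, Tyr27, Trp28.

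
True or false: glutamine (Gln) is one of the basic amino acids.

False

Lysine (K), arginine (R), and histidine (H) have basic, nitrogen-containing side chains.
Glutamine is not in this group.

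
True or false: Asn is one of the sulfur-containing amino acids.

Cysteine (C, thiol) and methionine (M, thioether) are the two sulfur-containing amino acids.
Asparagine is not in this group.

False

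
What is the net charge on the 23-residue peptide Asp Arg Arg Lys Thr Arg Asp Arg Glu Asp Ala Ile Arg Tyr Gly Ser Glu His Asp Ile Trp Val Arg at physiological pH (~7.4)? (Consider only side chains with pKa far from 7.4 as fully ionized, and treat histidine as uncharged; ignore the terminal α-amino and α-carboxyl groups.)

At pH ~7.4 the Lys and Arg side chains are protonated (+1), the Asp and Glu side chains are deprotonated (−1), and with His taken as neutral all other side chains carry no charge.
Positive (K, R): Arg2, Arg3, Lys4, Arg6, Arg8, Arg13, Arg23 → +7.
Negative (D, E): Asp1, Asp7, Glu9, Asp10, Glu17, Asp19 → −6.
Net charge = (+7) + (−6) = +1.

+1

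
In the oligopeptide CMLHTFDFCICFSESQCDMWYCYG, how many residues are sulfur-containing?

The sulfur-bearing residues are cysteine (–SH) and methionine (–S–CH₃).
Matching residues: C1, M2, C9, C11, C17, M19, C22.

7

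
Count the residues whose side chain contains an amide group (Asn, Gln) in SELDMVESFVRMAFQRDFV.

Matching residues: Q15.

1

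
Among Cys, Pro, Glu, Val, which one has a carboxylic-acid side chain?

Only D (aspartate) and E (glutamate) carry a side-chain carboxylic acid.
Of the listed options, only Glu belongs to this group.

Glu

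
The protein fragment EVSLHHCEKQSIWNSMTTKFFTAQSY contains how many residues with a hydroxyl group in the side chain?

8

Serine (S), threonine (T), and tyrosine (Y) each carry a hydroxyl group on the side chain.
Matching residues: S3, S11, S15, T17, T18, T22, S25, Y26.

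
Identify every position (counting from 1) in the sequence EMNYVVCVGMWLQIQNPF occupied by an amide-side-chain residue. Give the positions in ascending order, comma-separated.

Asparagine (N) and glutamine (Q) have uncharged amide side chains.
Matching residues: N3, Q13, Q15, N16.

3, 13, 15, 16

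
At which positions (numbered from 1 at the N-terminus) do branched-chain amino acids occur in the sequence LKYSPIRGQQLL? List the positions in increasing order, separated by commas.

1, 6, 11, 12

Valine (V), leucine (L), and isoleucine (I) are the branched-chain amino acids.
Matching residues: L1, I6, L11, L12.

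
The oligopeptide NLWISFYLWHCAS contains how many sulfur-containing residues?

The sulfur-bearing residues are cysteine (–SH) and methionine (–S–CH₃).
Matching residues: C11.

1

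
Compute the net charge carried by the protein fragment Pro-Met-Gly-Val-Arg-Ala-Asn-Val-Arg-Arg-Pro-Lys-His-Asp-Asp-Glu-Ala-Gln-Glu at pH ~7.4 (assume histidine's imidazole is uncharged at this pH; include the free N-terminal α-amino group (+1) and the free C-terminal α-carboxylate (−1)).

At pH ~7.4 the Lys and Arg side chains are protonated (+1), the Asp and Glu side chains are deprotonated (−1), and with His taken as neutral all other side chains carry no charge.
Positive (K, R): Arg5, Arg9, Arg10, Lys12 → +4.
Negative (D, E): Asp14, Asp15, Glu16, Glu19 → −4.
The N-terminus (+1) and C-terminus (−1) cancel.
Net charge = (+4) + (−4) = 0.

0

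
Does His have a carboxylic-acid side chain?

No

Aspartate (D) and glutamate (E) have carboxylic-acid side chains and are the acidic amino acids.
Histidine is not in this group.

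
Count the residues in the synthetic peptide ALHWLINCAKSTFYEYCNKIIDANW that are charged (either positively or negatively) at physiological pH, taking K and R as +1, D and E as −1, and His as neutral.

4

Charged side chains at pH ~7.4: K, R (positive); D, E (negative).
Matching residues: K10, E15, K19, D22.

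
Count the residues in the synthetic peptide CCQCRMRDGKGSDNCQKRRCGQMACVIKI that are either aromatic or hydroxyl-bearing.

Aromatic: F, W, Y. Hydroxyl-bearing: S, T, Y.
Aromatic residues here: none (0).
Hydroxyl-bearing residues here: S12 (1).
(Y belongs to both groups, but none appear in this sequence.) Total = 0 + 1 = 1.

1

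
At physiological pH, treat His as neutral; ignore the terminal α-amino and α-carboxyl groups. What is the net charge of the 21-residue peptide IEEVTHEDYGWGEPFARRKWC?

-2

The side chains ionized at physiological pH are Lys/Arg (+1) and Asp/Glu (−1); with His treated as neutral, nothing else contributes.
Positive (K, R): R17, R18, K19 → +3.
Negative (D, E): E2, E3, E7, D8, E13 → −5.
Net charge = (+3) + (−5) = −2.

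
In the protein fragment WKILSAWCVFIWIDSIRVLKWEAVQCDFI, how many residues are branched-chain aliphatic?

The BCAAs are Val, Leu, and Ile — aliphatic side chains with a branch point.
Matching residues: I3, L4, V9, I11, I13, I16, V18, L19, V24, I29.

10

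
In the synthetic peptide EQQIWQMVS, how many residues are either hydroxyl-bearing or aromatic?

Hydroxyl-bearing: S, T, Y. Aromatic: F, W, Y.
Hydroxyl-bearing residues here: S9 (1).
Aromatic residues here: W5 (1).
(Y belongs to both groups, but none appear in this sequence.) Total = 1 + 1 = 2.

2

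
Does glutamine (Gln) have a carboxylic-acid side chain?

Aspartate (D) and glutamate (E) have carboxylic-acid side chains and are the acidic amino acids.
Glutamine is not in this group.

No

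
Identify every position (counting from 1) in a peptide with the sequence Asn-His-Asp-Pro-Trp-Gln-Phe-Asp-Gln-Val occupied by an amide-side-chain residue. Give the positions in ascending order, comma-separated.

1, 6, 9

The amide-side-chain residues are Asn (N) and Gln (Q).
Matching residues: Asn1, Gln6, Gln9.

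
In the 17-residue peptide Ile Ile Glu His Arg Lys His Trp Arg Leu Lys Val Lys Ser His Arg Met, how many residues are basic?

Lysine (K), arginine (R), and histidine (H) have basic, nitrogen-containing side chains.
Matching residues: His4, Arg5, Lys6, His7, Arg9, Lys11, Lys13, His15, Arg16.

9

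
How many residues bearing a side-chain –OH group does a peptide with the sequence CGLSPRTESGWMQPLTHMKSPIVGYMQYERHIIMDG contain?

S, T, and Y are the three residues with a side-chain hydroxyl.
Matching residues: S4, T7, S9, T16, S20, Y25, Y28.

7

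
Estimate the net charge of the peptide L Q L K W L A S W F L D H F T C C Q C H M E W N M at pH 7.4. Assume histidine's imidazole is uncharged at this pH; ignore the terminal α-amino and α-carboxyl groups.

At pH ~7.4 the Lys and Arg side chains are protonated (+1), the Asp and Glu side chains are deprotonated (−1), and with His taken as neutral all other side chains carry no charge.
Positive (K, R): K4 → +1.
Negative (D, E): D12, E22 → −2.
Net charge = (+1) + (−2) = −1.

-1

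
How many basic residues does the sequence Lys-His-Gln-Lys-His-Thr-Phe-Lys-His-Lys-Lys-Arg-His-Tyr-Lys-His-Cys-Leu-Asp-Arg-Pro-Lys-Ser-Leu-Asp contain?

K, R, and H are the three residues with basic side chains (ε-amine, guanidinium, and imidazole respectively).
Matching residues: Lys1, His2, Lys4, His5, Lys8, His9, Lys10, Lys11, Arg12, His13, Lys15, His16, Arg20, Lys22.

14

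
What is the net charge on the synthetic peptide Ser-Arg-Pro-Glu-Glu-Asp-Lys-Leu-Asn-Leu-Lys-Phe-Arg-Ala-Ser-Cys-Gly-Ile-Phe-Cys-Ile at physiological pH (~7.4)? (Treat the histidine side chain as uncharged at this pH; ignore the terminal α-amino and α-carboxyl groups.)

+1

At pH ~7.4 the Lys and Arg side chains are protonated (+1), the Asp and Glu side chains are deprotonated (−1), and with His taken as neutral all other side chains carry no charge.
Positive (K, R): Arg2, Lys7, Lys11, Arg13 → +4.
Negative (D, E): Glu4, Glu5, Asp6 → −3.
Net charge = (+4) + (−3) = +1.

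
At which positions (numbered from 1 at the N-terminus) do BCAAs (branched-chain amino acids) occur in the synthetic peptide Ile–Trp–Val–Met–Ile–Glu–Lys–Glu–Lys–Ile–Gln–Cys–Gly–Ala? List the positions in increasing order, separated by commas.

1, 3, 5, 10

The BCAAs are Val, Leu, and Ile — aliphatic side chains with a branch point.
Matching residues: Ile1, Val3, Ile5, Ile10.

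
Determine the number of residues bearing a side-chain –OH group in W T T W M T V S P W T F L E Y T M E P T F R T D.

9

Serine (S), threonine (T), and tyrosine (Y) each carry a hydroxyl group on the side chain.
Matching residues: T2, T3, T6, S8, T11, Y15, T16, T20, T23.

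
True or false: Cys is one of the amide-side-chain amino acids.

False

Only N (asparagine) and Q (glutamine) carry a side-chain carboxamide.
Cysteine is not in this group.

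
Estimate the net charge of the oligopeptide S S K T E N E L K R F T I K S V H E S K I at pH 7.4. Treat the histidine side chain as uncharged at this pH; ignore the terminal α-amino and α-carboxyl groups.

+2

Near pH 7.4, K and R contribute +1 each, D and E contribute −1 each, and every other side chain (His included, as stated) is uncharged.
Positive (K, R): K3, K9, R10, K14, K20 → +5.
Negative (D, E): E5, E7, E18 → −3.
Net charge = (+5) + (−3) = +2.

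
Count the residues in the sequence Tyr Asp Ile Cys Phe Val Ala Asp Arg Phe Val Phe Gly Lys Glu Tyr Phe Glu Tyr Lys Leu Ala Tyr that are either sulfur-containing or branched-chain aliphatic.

5

Sulfur-containing: C, M. Branched-chain aliphatic: I, L, V.
Sulfur-containing residues here: Cys4 (1).
Branched-chain aliphatic residues here: Ile3, Val6, Val11, Leu21 (4).
The two groups share no amino acid, so total = 1 + 4 = 5.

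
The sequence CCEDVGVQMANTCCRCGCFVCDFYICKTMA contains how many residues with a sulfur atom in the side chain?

The sulfur-bearing residues are cysteine (–SH) and methionine (–S–CH₃).
Matching residues: C1, C2, M9, C13, C14, C16, C18, C21, C26, M29.

10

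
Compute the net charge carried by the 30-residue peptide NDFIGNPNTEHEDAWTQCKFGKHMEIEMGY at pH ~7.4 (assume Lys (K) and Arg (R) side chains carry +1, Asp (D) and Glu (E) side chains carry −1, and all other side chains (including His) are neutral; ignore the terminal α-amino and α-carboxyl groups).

Positive (K, R): K19, K22 → +2.
Negative (D, E): D2, E10, E12, D13, E25, E27 → −6.
Net charge = (+2) + (−6) = −4.

-4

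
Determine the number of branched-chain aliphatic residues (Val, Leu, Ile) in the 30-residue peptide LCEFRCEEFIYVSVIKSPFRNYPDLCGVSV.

8

Matching residues: L1, I10, V12, V14, I15, L25, V28, V30.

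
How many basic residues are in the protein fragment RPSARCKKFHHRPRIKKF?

The basic amino acids are Lys (K), Arg (R), and His (H).
Matching residues: R1, R5, K7, K8, H10, H11, R12, R14, K16, K17.

10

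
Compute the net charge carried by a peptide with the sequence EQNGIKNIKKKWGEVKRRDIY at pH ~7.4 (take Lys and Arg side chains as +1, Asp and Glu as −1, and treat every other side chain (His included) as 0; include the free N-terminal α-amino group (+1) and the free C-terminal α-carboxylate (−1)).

+4

Positive (K, R): K6, K9, K10, K11, K16, R17, R18 → +7.
Negative (D, E): E1, E14, D19 → −3.
The N-terminus (+1) and C-terminus (−1) cancel.
Net charge = (+7) + (−3) = +4.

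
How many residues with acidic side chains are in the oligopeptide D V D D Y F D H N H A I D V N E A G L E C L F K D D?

9

Only D (aspartate) and E (glutamate) carry a side-chain carboxylic acid.
Matching residues: D1, D3, D4, D7, D13, E16, E20, D25, D26.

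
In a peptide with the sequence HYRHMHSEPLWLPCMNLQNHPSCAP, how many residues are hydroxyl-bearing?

S, T, and Y are the three residues with a side-chain hydroxyl.
Matching residues: Y2, S7, S22.

3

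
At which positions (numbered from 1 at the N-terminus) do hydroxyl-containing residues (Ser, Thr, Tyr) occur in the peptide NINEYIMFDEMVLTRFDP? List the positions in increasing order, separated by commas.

Matching residues: Y5, T14.

5, 14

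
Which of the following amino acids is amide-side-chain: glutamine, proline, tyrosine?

Asparagine (N) and glutamine (Q) have uncharged amide side chains.
Of the listed options, only glutamine belongs to this group.

glutamine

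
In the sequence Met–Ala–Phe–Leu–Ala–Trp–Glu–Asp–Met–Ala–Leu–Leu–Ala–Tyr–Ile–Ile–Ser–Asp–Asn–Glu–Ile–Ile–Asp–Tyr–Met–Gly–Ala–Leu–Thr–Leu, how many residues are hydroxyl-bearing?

4

S, T, and Y are the three residues with a side-chain hydroxyl.
Matching residues: Tyr14, Ser17, Tyr24, Thr29.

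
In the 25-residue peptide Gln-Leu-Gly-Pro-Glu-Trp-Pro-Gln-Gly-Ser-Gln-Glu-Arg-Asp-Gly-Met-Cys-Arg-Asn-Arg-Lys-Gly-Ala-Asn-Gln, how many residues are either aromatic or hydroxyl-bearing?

Aromatic: F, W, Y. Hydroxyl-bearing: S, T, Y.
Aromatic residues here: Trp6 (1).
Hydroxyl-bearing residues here: Ser10 (1).
(Y belongs to both groups, but none appear in this sequence.) Total = 1 + 1 = 2.

2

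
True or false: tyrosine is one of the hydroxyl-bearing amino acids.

The –OH-bearing residues are Ser, Thr (aliphatic alcohols), and Tyr (phenol).
Tyrosine is in this group.

True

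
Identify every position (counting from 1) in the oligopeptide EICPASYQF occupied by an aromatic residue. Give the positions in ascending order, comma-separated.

7, 9

F, W, and Y each carry an aromatic ring on the side chain.
Matching residues: Y7, F9.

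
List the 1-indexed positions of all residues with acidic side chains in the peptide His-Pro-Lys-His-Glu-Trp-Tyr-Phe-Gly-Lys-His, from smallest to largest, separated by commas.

The acidic residues are Asp (D) and Glu (E), whose side chains end in a carboxylate group.
Matching residues: Glu5.

5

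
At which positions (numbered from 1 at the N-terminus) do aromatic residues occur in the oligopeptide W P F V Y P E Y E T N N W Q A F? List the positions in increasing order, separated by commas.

Phenylalanine (F), tryptophan (W), and tyrosine (Y) have aromatic ring side chains.
Matching residues: W1, F3, Y5, Y8, W13, F16.

1, 3, 5, 8, 13, 16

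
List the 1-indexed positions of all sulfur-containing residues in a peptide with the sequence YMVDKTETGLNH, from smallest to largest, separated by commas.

2

Only Cys (C) and Met (M) have a sulfur atom in the side chain.
Matching residues: M2.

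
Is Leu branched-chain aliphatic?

The BCAAs are Val, Leu, and Ile — aliphatic side chains with a branch point.
Leucine is in this group.

Yes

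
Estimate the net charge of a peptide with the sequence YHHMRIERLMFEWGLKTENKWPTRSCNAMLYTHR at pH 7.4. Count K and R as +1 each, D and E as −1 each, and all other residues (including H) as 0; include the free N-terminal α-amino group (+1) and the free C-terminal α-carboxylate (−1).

+3

Positive (K, R): R5, R8, K16, K20, R24, R34 → +6.
Negative (D, E): E7, E12, E18 → −3.
The N-terminus (+1) and C-terminus (−1) cancel.
Net charge = (+6) + (−3) = +3.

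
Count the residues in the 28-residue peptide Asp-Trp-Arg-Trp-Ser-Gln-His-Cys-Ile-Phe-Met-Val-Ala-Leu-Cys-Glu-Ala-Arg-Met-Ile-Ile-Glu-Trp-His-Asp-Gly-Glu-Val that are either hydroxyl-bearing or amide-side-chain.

2

Hydroxyl-bearing: S, T, Y. Amide-side-chain: N, Q.
Hydroxyl-bearing residues here: Ser5 (1).
Amide-side-chain residues here: Gln6 (1).
The two groups share no amino acid, so total = 1 + 1 = 2.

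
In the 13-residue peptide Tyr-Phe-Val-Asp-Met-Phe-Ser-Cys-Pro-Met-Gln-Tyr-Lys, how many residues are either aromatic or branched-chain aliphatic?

Aromatic: F, W, Y. Branched-chain aliphatic: I, L, V.
Aromatic residues here: Tyr1, Phe2, Phe6, Tyr12 (4).
Branched-chain aliphatic residues here: Val3 (1).
The two groups share no amino acid, so total = 4 + 1 = 5.

5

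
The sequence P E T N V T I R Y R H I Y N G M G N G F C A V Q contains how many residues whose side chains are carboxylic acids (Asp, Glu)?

Matching residues: E2.

1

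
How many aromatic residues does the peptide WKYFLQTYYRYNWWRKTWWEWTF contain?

12

F, W, and Y each carry an aromatic ring on the side chain.
Matching residues: W1, Y3, F4, Y8, Y9, Y11, W13, W14, W18, W19, W21, F23.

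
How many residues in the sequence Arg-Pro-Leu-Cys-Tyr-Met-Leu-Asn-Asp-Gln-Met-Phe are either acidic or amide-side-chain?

3

Acidic: D, E. Amide-side-chain: N, Q.
Acidic residues here: Asp9 (1).
Amide-side-chain residues here: Asn8, Gln10 (2).
The two groups share no amino acid, so total = 1 + 2 = 3.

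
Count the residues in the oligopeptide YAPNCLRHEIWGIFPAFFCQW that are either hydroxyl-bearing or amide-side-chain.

3

Hydroxyl-bearing: S, T, Y. Amide-side-chain: N, Q.
Hydroxyl-bearing residues here: Y1 (1).
Amide-side-chain residues here: N4, Q20 (2).
The two groups share no amino acid, so total = 1 + 2 = 3.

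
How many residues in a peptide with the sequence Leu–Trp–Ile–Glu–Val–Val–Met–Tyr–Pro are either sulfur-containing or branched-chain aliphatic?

Sulfur-containing: C, M. Branched-chain aliphatic: I, L, V.
Sulfur-containing residues here: Met7 (1).
Branched-chain aliphatic residues here: Leu1, Ile3, Val5, Val6 (4).
The two groups share no amino acid, so total = 1 + 4 = 5.

5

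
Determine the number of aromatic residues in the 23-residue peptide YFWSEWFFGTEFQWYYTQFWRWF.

Phenylalanine (F), tryptophan (W), and tyrosine (Y) have aromatic ring side chains.
Matching residues: Y1, F2, W3, W6, F7, F8, F12, W14, Y15, Y16, F19, W20, W22, F23.

14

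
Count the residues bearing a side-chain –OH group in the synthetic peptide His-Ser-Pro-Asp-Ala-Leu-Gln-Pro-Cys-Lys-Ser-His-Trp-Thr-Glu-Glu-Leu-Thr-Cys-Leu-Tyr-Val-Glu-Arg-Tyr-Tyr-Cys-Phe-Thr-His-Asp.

8

Serine (S), threonine (T), and tyrosine (Y) each carry a hydroxyl group on the side chain.
Matching residues: Ser2, Ser11, Thr14, Thr18, Tyr21, Tyr25, Tyr26, Thr29.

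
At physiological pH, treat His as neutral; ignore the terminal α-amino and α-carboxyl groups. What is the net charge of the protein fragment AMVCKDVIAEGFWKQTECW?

Near pH 7.4, K and R contribute +1 each, D and E contribute −1 each, and every other side chain (His included, as stated) is uncharged.
Positive (K, R): K5, K14 → +2.
Negative (D, E): D6, E10, E17 → −3.
Net charge = (+2) + (−3) = −1.

-1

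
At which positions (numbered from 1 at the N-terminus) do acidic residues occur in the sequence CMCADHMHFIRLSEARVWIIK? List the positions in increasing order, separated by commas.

Aspartate (D) and glutamate (E) have carboxylic-acid side chains and are the acidic amino acids.
Matching residues: D5, E14.

5, 14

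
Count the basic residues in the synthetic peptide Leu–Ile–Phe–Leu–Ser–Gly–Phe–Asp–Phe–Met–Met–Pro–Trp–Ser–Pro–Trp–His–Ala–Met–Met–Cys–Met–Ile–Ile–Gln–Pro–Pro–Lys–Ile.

Lysine (K), arginine (R), and histidine (H) have basic, nitrogen-containing side chains.
Matching residues: His17, Lys28.

2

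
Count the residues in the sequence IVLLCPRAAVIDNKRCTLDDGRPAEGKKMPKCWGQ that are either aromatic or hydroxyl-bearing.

Aromatic: F, W, Y. Hydroxyl-bearing: S, T, Y.
Aromatic residues here: W33 (1).
Hydroxyl-bearing residues here: T17 (1).
(Y belongs to both groups, but none appear in this sequence.) Total = 1 + 1 = 2.

2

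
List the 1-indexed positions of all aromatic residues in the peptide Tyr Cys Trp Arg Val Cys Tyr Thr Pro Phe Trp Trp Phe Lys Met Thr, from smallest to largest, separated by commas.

Phenylalanine (F), tryptophan (W), and tyrosine (Y) have aromatic ring side chains.
Matching residues: Tyr1, Trp3, Tyr7, Phe10, Trp11, Trp12, Phe13.

1, 3, 7, 10, 11, 12, 13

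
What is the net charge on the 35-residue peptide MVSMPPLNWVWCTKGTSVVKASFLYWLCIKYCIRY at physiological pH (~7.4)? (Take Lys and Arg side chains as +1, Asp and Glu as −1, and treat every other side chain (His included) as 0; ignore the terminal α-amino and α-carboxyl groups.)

+4

Positive (K, R): K14, K20, K30, R34 → +4.
Negative (D, E): none → −0.
Net charge = (+4) + (−0) = +4.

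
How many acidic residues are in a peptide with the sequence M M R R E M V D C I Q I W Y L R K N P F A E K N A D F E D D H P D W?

8

Only D (aspartate) and E (glutamate) carry a side-chain carboxylic acid.
Matching residues: E5, D8, E22, D26, E28, D29, D30, D33.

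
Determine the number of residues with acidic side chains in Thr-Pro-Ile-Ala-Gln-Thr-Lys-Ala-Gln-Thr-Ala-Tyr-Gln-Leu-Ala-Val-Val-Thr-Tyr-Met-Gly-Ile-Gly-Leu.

0

Only D (aspartate) and E (glutamate) carry a side-chain carboxylic acid.
None of the 24 residues belong to this group.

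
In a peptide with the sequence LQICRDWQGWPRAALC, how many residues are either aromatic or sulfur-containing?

Aromatic: F, W, Y. Sulfur-containing: C, M.
Aromatic residues here: W7, W10 (2).
Sulfur-containing residues here: C4, C16 (2).
The two groups share no amino acid, so total = 2 + 2 = 4.

4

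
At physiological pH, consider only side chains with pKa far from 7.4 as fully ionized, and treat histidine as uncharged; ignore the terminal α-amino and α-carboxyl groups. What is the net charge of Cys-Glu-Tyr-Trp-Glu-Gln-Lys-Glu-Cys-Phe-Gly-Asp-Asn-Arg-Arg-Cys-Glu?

-2

The side chains ionized at physiological pH are Lys/Arg (+1) and Asp/Glu (−1); with His treated as neutral, nothing else contributes.
Positive (K, R): Lys7, Arg14, Arg15 → +3.
Negative (D, E): Glu2, Glu5, Glu8, Asp12, Glu17 → −5.
Net charge = (+3) + (−5) = −2.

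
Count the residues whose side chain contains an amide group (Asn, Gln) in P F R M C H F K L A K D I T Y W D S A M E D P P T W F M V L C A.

None of the 32 residues belong to this group.

0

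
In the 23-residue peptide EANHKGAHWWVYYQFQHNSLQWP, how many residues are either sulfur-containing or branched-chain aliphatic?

Sulfur-containing: C, M. Branched-chain aliphatic: I, L, V.
Sulfur-containing residues here: none (0).
Branched-chain aliphatic residues here: V11, L20 (2).
The two groups share no amino acid, so total = 0 + 2 = 2.

2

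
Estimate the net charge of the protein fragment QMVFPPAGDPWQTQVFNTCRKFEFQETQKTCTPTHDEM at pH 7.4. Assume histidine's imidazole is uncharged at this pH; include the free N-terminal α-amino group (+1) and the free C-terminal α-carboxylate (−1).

-2

At pH ~7.4 the Lys and Arg side chains are protonated (+1), the Asp and Glu side chains are deprotonated (−1), and with His taken as neutral all other side chains carry no charge.
Positive (K, R): R20, K21, K29 → +3.
Negative (D, E): D9, E23, E26, D36, E37 → −5.
The N-terminus (+1) and C-terminus (−1) cancel.
Net charge = (+3) + (−5) = −2.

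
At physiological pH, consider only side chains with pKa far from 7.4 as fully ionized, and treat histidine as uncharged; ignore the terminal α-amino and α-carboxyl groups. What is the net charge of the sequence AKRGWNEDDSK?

Near pH 7.4, K and R contribute +1 each, D and E contribute −1 each, and every other side chain (His included, as stated) is uncharged.
Positive (K, R): K2, R3, K11 → +3.
Negative (D, E): E7, D8, D9 → −3.
Net charge = (+3) + (−3) = 0.

0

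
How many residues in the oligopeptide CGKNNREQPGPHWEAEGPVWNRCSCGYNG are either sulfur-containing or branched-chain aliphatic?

Sulfur-containing: C, M. Branched-chain aliphatic: I, L, V.
Sulfur-containing residues here: C1, C23, C25 (3).
Branched-chain aliphatic residues here: V19 (1).
The two groups share no amino acid, so total = 3 + 1 = 4.

4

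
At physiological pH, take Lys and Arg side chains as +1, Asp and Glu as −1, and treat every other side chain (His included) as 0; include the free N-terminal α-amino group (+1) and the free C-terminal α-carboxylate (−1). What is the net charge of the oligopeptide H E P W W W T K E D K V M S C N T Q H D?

-2

Positive (K, R): K8, K11 → +2.
Negative (D, E): E2, E9, D10, D20 → −4.
The N-terminus (+1) and C-terminus (−1) cancel.
Net charge = (+2) + (−4) = −2.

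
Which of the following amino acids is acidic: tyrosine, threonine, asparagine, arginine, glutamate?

glutamate

Aspartate (D) and glutamate (E) have carboxylic-acid side chains and are the acidic amino acids.
Of the listed options, only glutamate belongs to this group.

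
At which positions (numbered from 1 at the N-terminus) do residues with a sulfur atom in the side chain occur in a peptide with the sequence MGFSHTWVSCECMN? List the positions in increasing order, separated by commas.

Only Cys (C) and Met (M) have a sulfur atom in the side chain.
Matching residues: M1, C10, C12, M13.

1, 10, 12, 13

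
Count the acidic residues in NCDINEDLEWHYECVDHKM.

6

Aspartate (D) and glutamate (E) have carboxylic-acid side chains and are the acidic amino acids.
Matching residues: D3, E6, D7, E9, E13, D16.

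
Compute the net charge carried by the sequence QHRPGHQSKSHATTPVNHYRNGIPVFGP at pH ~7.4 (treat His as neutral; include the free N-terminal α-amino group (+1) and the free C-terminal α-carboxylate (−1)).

At pH ~7.4 the Lys and Arg side chains are protonated (+1), the Asp and Glu side chains are deprotonated (−1), and with His taken as neutral all other side chains carry no charge.
Positive (K, R): R3, K9, R20 → +3.
Negative (D, E): none → −0.
The N-terminus (+1) and C-terminus (−1) cancel.
Net charge = (+3) + (−0) = +3.

+3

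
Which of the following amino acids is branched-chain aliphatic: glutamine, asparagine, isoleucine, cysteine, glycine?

isoleucine

The BCAAs are Val, Leu, and Ile — aliphatic side chains with a branch point.
Of the listed options, only isoleucine belongs to this group.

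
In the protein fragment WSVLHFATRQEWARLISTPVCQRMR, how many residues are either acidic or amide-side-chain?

3

Acidic: D, E. Amide-side-chain: N, Q.
Acidic residues here: E11 (1).
Amide-side-chain residues here: Q10, Q22 (2).
The two groups share no amino acid, so total = 1 + 2 = 3.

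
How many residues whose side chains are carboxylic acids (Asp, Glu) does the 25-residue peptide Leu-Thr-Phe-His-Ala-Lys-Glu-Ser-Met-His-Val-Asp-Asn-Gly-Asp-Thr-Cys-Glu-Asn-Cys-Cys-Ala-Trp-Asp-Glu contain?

6

Matching residues: Glu7, Asp12, Asp15, Glu18, Asp24, Glu25.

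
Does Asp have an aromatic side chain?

No

F, W, and Y each carry an aromatic ring on the side chain.
Aspartate is not in this group.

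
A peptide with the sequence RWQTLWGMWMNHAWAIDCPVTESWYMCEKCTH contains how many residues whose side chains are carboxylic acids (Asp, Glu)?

3

Matching residues: D17, E22, E28.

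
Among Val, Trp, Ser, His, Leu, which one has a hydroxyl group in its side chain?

Serine (S), threonine (T), and tyrosine (Y) each carry a hydroxyl group on the side chain.
Of the listed options, only Ser belongs to this group.

Ser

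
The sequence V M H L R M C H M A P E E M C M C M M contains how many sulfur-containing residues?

The sulfur-bearing residues are cysteine (–SH) and methionine (–S–CH₃).
Matching residues: M2, M6, C7, M9, M14, C15, M16, C17, M18, M19.

10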